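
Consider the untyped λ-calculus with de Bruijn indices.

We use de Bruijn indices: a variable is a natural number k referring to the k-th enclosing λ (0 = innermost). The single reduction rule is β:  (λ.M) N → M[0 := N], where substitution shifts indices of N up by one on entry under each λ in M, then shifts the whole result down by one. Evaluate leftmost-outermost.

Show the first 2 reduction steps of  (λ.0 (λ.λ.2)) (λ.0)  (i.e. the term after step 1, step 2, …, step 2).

  start: (λ.0 (λ.λ.2)) (λ.0)
  →1  (λ.0) (λ.λ.λ.0)
  →2  λ.λ.λ.0

Answer: after 2 steps: λ.λ.λ.0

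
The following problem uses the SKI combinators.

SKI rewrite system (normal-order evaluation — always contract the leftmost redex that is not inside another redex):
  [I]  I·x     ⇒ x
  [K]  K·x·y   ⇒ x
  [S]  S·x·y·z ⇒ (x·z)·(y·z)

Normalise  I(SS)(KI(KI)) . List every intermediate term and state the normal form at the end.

Answer: normal form = SSI  (in 2 steps)

Reduction:
  start: I(SS)(KI(KI))
  →1  SS(KI(KI))
  →2  SSI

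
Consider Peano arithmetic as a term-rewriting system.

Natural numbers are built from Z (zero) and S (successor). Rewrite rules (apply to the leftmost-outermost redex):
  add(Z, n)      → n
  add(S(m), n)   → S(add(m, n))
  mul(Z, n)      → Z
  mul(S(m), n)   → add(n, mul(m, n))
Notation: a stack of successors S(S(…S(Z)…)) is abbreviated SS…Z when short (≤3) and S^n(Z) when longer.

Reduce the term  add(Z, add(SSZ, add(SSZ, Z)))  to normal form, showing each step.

  start: add(Z, add(SSZ, add(SSZ, Z)))
  →1  add(SSZ, add(SSZ, Z))
  →2  S(add(SZ, add(SSZ, Z)))
  →3  S(S(add(Z, add(SSZ, Z))))
  →4  S(S(add(SSZ, Z)))
  →5  S(S(S(add(SZ, Z))))
  →6  S(S(S(S(add(Z, Z)))))
  →7  S^4(Z)

Answer: normal form = S^4(Z)  (in 7 steps)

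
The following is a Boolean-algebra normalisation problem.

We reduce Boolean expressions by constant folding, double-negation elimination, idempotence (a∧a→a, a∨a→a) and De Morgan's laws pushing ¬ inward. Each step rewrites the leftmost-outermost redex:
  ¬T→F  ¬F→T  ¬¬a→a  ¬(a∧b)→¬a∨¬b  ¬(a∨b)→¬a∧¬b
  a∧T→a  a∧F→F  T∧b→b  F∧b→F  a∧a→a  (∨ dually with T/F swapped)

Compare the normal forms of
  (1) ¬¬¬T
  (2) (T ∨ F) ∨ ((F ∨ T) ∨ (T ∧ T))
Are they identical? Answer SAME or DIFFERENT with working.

Answer: DIFFERENT — A ⇓ F, B ⇓ T

Working:
Term A:
  start: ¬¬¬T
  step 1: ¬T
  step 2: F

Term B:
  start: (T ∨ F) ∨ ((F ∨ T) ∨ (T ∧ T))
  step 1: T ∨ ((F ∨ T) ∨ (T ∧ T))
  step 2: T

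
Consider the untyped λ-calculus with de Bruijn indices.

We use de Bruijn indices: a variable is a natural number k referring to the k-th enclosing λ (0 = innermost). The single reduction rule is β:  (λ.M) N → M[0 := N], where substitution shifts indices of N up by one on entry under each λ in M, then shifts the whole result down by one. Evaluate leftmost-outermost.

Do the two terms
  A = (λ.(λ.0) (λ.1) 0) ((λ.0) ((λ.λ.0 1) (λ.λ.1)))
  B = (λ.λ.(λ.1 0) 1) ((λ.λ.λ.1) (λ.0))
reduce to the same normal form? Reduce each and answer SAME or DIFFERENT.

Term A:
  start: (λ.(λ.0) (λ.1) 0) ((λ.0) ((λ.λ.0 1) (λ.λ.1)))
  [1] (λ.0) (λ.(λ.0) ((λ.λ.0 1) (λ.λ.1))) ((λ.0) ((λ.λ.0 1) (λ.λ.1)))
  [2] (λ.(λ.0) ((λ.λ.0 1) (λ.λ.1))) ((λ.0) ((λ.λ.0 1) (λ.λ.1)))
  [3] (λ.0) ((λ.λ.0 1) (λ.λ.1))
  [4] (λ.λ.0 1) (λ.λ.1)
  [5] λ.0 (λ.λ.1)

Term B:
  start: (λ.λ.(λ.1 0) 1) ((λ.λ.λ.1) (λ.0))
  [1] λ.(λ.1 0) ((λ.λ.λ.1) (λ.0))
  [2] λ.0 ((λ.λ.λ.1) (λ.0))
  [3] λ.0 (λ.λ.1)

Answer: SAME — A ⇓ λ.0 (λ.λ.1), B ⇓ λ.0 (λ.λ.1)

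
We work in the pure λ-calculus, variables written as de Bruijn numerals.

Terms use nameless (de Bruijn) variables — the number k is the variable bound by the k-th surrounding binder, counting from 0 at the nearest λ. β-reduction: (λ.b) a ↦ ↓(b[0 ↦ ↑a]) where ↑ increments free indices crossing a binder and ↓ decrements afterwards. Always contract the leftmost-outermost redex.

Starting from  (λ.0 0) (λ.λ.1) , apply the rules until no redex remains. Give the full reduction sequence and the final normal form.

  start: (λ.0 0) (λ.λ.1)
  step 1: (λ.λ.1) (λ.λ.1)
  step 2: λ.λ.λ.1

Answer: normal form = λ.λ.λ.1  (in 2 steps)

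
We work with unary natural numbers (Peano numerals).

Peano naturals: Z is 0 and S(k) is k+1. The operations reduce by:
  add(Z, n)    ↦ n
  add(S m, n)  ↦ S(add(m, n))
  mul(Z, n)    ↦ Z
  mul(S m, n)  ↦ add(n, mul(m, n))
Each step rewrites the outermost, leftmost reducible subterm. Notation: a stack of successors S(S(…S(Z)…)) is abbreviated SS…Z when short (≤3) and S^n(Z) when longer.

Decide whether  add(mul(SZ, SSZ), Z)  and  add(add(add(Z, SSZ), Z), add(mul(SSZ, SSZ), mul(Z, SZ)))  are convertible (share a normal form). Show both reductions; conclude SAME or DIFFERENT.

Answer: DIFFERENT — A ⇓ SSZ, B ⇓ S^6(Z)

Reduction:
Term A:
  start: add(mul(SZ, SSZ), Z)
  →1  add(add(SSZ, mul(Z, SSZ)), Z)
  →2  add(S(add(SZ, mul(Z, SSZ))), Z)
  →3  S(add(add(SZ, mul(Z, SSZ)), Z))
  →4  S(add(S(add(Z, mul(Z, SSZ))), Z))
  →5  S(S(add(add(Z, mul(Z, SSZ)), Z)))
  →6  S(S(add(mul(Z, SSZ), Z)))
  →7  S(S(add(Z, Z)))
  →8  SSZ

Term B:
  start: add(add(add(Z, SSZ), Z), add(mul(SSZ, SSZ), mul(Z, SZ)))
  →1  add(add(SSZ, Z), add(mul(SSZ, SSZ), mul(Z, SZ)))
  →2  add(S(add(SZ, Z)), add(mul(SSZ, SSZ), mul(Z, SZ)))
  →3  S(add(add(SZ, Z), add(mul(SSZ, SSZ), mul(Z, SZ))))
  →4  S(add(S(add(Z, Z)), add(mul(SSZ, SSZ), mul(Z, SZ))))
  →5  S(S(add(add(Z, Z), add(mul(SSZ, SSZ), mul(Z, SZ)))))
  →6  S(S(add(Z, add(mul(SSZ, SSZ), mul(Z, SZ)))))
  →7  S(S(add(mul(SSZ, SSZ), mul(Z, SZ))))
  →8  S(S(add(add(SSZ, mul(SZ, SSZ)), mul(Z, SZ))))
  →9  S(S(add(S(add(SZ, mul(SZ, SSZ))), mul(Z, SZ))))
  →10  S(S(S(add(add(SZ, mul(SZ, SSZ)), mul(Z, SZ)))))
  →11  S(S(S(add(S(add(Z, mul(SZ, SSZ))), mul(Z, SZ)))))
  →12  S(S(S(S(add(add(Z, mul(SZ, SSZ)), mul(Z, SZ))))))
  →13  S(S(S(S(add(mul(SZ, SSZ), mul(Z, SZ))))))
  →14  S(S(S(S(add(add(SSZ, mul(Z, SSZ)), mul(Z, SZ))))))
  →15  S(S(S(S(add(S(add(SZ, mul(Z, SSZ))), mul(Z, SZ))))))
  →16  S(S(S(S(S(add(add(SZ, mul(Z, SSZ)), mul(Z, SZ)))))))
  →17  S(S(S(S(S(add(S(add(Z, mul(Z, SSZ))), mul(Z, SZ)))))))
  →18  S(S(S(S(S(S(add(add(Z, mul(Z, SSZ)), mul(Z, SZ))))))))
  →19  S(S(S(S(S(S(add(mul(Z, SSZ), mul(Z, SZ))))))))
  →20  S(S(S(S(S(S(add(Z, mul(Z, SZ))))))))
  →21  S(S(S(S(S(S(mul(Z, SZ)))))))
  →22  S^6(Z)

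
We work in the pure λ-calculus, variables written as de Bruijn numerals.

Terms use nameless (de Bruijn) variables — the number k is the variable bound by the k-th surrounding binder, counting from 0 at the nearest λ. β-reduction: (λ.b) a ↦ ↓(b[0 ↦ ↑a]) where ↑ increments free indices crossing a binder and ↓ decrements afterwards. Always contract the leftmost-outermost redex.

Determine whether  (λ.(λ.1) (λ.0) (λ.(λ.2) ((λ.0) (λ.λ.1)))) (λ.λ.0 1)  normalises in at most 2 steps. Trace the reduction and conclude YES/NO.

  start: (λ.(λ.1) (λ.0) (λ.(λ.2) ((λ.0) (λ.λ.1)))) (λ.λ.0 1)
  step 1: (λ.λ.λ.0 1) (λ.0) (λ.(λ.λ.λ.0 1) ((λ.0) (λ.λ.1)))
  step 2: (λ.λ.0 1) (λ.(λ.λ.λ.0 1) ((λ.0) (λ.λ.1)))

Answer: NO — after 2 steps the term is (λ.λ.0 1) (λ.(λ.λ.λ.0 1) ((λ.0) (λ.λ.1))), not yet normal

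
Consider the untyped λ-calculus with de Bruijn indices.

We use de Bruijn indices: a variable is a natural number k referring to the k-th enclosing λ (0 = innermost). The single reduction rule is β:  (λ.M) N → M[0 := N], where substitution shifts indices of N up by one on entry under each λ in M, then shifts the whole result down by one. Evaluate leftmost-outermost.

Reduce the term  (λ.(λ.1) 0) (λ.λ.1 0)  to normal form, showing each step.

  start: (λ.(λ.1) 0) (λ.λ.1 0)
  step 1: (λ.λ.λ.1 0) (λ.λ.1 0)
  step 2: λ.λ.1 0

Answer: normal form = λ.λ.1 0  (in 2 steps)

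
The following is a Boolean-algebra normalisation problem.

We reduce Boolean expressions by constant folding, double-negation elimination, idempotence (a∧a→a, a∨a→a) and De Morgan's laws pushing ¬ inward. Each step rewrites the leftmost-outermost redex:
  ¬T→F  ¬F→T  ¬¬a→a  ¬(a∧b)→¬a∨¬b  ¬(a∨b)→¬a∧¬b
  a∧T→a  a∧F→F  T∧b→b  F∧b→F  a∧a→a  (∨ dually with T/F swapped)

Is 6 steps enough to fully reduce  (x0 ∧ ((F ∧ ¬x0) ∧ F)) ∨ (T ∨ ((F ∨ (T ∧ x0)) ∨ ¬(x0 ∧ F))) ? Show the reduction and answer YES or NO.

Answer: YES — reaches normal form T in 4 ≤ 6 steps

Working:
  start: (x0 ∧ ((F ∧ ¬x0) ∧ F)) ∨ (T ∨ ((F ∨ (T ∧ x0)) ∨ ¬(x0 ∧ F)))
  step 1: (x0 ∧ F) ∨ (T ∨ ((F ∨ (T ∧ x0)) ∨ ¬(x0 ∧ F)))
  step 2: F ∨ (T ∨ ((F ∨ (T ∧ x0)) ∨ ¬(x0 ∧ F)))
  step 3: T ∨ ((F ∨ (T ∧ x0)) ∨ ¬(x0 ∧ F))
  step 4: T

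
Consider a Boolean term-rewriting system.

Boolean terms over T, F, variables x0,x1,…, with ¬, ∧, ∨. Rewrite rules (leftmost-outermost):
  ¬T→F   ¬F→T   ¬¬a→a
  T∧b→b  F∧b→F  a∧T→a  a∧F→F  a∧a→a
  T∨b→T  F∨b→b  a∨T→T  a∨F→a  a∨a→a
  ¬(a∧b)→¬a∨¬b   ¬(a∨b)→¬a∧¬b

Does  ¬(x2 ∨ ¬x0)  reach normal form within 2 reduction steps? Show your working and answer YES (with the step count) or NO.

Answer: YES — reaches normal form ¬x2 ∧ x0 in 2 ≤ 2 steps

Derivation:
  start: ¬(x2 ∨ ¬x0)
  [1] ¬x2 ∧ ¬¬x0
  [2] ¬x2 ∧ x0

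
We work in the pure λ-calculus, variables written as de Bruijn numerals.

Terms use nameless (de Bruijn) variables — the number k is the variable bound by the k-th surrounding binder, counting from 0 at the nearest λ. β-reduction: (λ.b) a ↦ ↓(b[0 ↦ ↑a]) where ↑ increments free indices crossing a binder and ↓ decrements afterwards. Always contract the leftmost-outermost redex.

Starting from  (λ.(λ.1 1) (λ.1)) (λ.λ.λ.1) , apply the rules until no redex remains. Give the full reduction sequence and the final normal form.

  start: (λ.(λ.1 1) (λ.1)) (λ.λ.λ.1)
  →1  (λ.(λ.λ.λ.1) (λ.λ.λ.1)) (λ.λ.λ.λ.1)
  →2  (λ.λ.λ.1) (λ.λ.λ.1)
  →3  λ.λ.1

Answer: normal form = λ.λ.1  (in 3 steps)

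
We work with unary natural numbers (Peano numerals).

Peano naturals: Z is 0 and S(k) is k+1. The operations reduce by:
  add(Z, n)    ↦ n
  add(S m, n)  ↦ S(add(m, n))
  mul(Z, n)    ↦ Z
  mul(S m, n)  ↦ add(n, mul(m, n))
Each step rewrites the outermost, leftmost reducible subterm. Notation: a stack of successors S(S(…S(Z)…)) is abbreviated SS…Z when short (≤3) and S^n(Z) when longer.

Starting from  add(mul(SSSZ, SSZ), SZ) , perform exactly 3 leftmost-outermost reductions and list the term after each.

Answer: after 3 steps: S(add(add(SZ, mul(SSZ, SSZ)), SZ))

Working:
  start: add(mul(SSSZ, SSZ), SZ)
  step 1: add(add(SSZ, mul(SSZ, SSZ)), SZ)
  step 2: add(S(add(SZ, mul(SSZ, SSZ))), SZ)
  step 3: S(add(add(SZ, mul(SSZ, SSZ)), SZ))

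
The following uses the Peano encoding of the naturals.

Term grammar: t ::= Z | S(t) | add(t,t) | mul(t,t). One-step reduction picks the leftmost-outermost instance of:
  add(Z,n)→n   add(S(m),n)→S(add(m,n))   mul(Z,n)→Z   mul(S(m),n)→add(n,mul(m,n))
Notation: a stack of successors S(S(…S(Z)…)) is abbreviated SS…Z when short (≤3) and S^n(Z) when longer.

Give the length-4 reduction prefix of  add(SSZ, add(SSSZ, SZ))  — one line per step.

  start: add(SSZ, add(SSSZ, SZ))
  →1  S(add(SZ, add(SSSZ, SZ)))
  →2  S(S(add(Z, add(SSSZ, SZ))))
  →3  S(S(add(SSSZ, SZ)))
  →4  S(S(S(add(SSZ, SZ))))

Answer: after 4 steps: S(S(S(add(SSZ, SZ))))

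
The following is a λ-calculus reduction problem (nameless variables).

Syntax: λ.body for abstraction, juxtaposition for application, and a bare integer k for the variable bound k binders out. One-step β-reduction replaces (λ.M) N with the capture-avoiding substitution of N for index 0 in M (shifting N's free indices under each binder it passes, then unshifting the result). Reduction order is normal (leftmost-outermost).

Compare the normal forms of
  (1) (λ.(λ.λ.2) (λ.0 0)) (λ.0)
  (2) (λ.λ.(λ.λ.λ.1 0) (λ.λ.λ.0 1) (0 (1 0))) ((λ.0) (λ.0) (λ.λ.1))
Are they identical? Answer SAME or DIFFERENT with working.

Term A:
  start: (λ.(λ.λ.2) (λ.0 0)) (λ.0)
  [1] (λ.λ.λ.0) (λ.0 0)
  [2] λ.λ.0

Term B:
  start: (λ.λ.(λ.λ.λ.1 0) (λ.λ.λ.0 1) (0 (1 0))) ((λ.0) (λ.0) (λ.λ.1))
  [1] λ.(λ.λ.λ.1 0) (λ.λ.λ.0 1) (0 ((λ.0) (λ.0) (λ.λ.1) 0))
  [2] λ.(λ.λ.1 0) (0 ((λ.0) (λ.0) (λ.λ.1) 0))
  [3] λ.λ.1 ((λ.0) (λ.0) (λ.λ.1) 1) 0
  [4] λ.λ.1 ((λ.0) (λ.λ.1) 1) 0
  [5] λ.λ.1 ((λ.λ.1) 1) 0
  [6] λ.λ.1 (λ.2) 0

Answer: DIFFERENT — A ⇓ λ.λ.0, B ⇓ λ.λ.1 (λ.2) 0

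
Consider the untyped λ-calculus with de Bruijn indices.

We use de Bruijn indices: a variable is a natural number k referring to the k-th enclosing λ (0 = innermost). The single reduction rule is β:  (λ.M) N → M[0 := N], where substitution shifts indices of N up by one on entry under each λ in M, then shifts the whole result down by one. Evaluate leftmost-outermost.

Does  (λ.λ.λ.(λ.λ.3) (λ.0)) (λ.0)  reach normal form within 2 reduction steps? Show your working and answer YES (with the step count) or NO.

Answer: YES — reaches normal form λ.λ.λ.2 in 2 ≤ 2 steps

Derivation:
  start: (λ.λ.λ.(λ.λ.3) (λ.0)) (λ.0)
  [1] λ.λ.(λ.λ.3) (λ.0)
  [2] λ.λ.λ.2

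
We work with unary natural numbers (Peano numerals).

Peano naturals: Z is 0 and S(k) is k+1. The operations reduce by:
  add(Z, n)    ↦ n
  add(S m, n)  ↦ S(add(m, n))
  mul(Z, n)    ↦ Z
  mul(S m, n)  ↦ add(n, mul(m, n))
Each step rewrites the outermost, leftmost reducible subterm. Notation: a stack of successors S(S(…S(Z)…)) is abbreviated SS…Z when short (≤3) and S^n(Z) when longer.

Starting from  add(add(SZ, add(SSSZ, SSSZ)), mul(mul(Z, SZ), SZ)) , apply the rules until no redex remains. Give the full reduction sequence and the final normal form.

  start: add(add(SZ, add(SSSZ, SSSZ)), mul(mul(Z, SZ), SZ))
  step 1: add(S(add(Z, add(SSSZ, SSSZ))), mul(mul(Z, SZ), SZ))
  step 2: S(add(add(Z, add(SSSZ, SSSZ)), mul(mul(Z, SZ), SZ)))
  step 3: S(add(add(SSSZ, SSSZ), mul(mul(Z, SZ), SZ)))
  step 4: S(add(S(add(SSZ, SSSZ)), mul(mul(Z, SZ), SZ)))
  step 5: S(S(add(add(SSZ, SSSZ), mul(mul(Z, SZ), SZ))))
  step 6: S(S(add(S(add(SZ, SSSZ)), mul(mul(Z, SZ), SZ))))
  step 7: S(S(S(add(add(SZ, SSSZ), mul(mul(Z, SZ), SZ)))))
  step 8: S(S(S(add(S(add(Z, SSSZ)), mul(mul(Z, SZ), SZ)))))
  step 9: S(S(S(S(add(add(Z, SSSZ), mul(mul(Z, SZ), SZ))))))
  step 10: S(S(S(S(add(SSSZ, mul(mul(Z, SZ), SZ))))))
  step 11: S(S(S(S(S(add(SSZ, mul(mul(Z, SZ), SZ)))))))
  step 12: S(S(S(S(S(S(add(SZ, mul(mul(Z, SZ), SZ))))))))
  step 13: S(S(S(S(S(S(S(add(Z, mul(mul(Z, SZ), SZ)))))))))
  step 14: S(S(S(S(S(S(S(mul(mul(Z, SZ), SZ))))))))
  step 15: S(S(S(S(S(S(S(mul(Z, SZ))))))))
  step 16: S^7(Z)

Answer: normal form = S^7(Z)  (in 16 steps)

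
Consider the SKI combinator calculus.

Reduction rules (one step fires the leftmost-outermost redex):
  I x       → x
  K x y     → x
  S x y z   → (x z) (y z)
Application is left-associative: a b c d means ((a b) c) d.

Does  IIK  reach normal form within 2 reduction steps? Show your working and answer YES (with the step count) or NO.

Answer: YES — reaches normal form K in 2 ≤ 2 steps

Derivation:
  start: IIK
  →1  IK
  →2  K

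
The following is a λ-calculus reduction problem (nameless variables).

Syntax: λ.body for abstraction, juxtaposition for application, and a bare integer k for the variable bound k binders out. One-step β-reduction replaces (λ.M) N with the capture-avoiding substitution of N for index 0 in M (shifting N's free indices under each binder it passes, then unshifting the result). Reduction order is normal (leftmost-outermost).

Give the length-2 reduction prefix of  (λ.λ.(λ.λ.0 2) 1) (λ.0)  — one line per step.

  start: (λ.λ.(λ.λ.0 2) 1) (λ.0)
  →1  λ.(λ.λ.0 2) (λ.0)
  →2  λ.λ.0 1

Answer: after 2 steps: λ.λ.0 1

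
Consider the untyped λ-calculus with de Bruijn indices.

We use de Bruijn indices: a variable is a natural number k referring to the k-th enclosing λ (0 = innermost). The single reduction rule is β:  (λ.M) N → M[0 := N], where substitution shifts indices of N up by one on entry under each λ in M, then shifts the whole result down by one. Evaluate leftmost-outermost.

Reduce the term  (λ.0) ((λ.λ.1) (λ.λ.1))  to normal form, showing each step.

Answer: normal form = λ.λ.λ.1  (in 2 steps)

Reduction:
  start: (λ.0) ((λ.λ.1) (λ.λ.1))
  →1  (λ.λ.1) (λ.λ.1)
  →2  λ.λ.λ.1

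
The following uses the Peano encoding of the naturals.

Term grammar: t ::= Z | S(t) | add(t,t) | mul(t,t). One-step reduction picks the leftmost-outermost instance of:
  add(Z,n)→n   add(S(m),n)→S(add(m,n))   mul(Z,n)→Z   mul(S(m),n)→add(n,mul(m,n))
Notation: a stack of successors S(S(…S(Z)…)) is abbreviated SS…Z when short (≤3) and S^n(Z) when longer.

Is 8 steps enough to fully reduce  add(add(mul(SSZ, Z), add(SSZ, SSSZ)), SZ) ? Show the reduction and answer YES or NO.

  start: add(add(mul(SSZ, Z), add(SSZ, SSSZ)), SZ)
  [1] add(add(add(Z, mul(SZ, Z)), add(SSZ, SSSZ)), SZ)
  [2] add(add(mul(SZ, Z), add(SSZ, SSSZ)), SZ)
  [3] add(add(add(Z, mul(Z, Z)), add(SSZ, SSSZ)), SZ)
  [4] add(add(mul(Z, Z), add(SSZ, SSSZ)), SZ)
  [5] add(add(Z, add(SSZ, SSSZ)), SZ)
  [6] add(add(SSZ, SSSZ), SZ)
  [7] add(S(add(SZ, SSSZ)), SZ)
  [8] S(add(add(SZ, SSSZ), SZ))

Answer: NO — after 8 steps the term is S(add(add(SZ, SSSZ), SZ)), not yet normal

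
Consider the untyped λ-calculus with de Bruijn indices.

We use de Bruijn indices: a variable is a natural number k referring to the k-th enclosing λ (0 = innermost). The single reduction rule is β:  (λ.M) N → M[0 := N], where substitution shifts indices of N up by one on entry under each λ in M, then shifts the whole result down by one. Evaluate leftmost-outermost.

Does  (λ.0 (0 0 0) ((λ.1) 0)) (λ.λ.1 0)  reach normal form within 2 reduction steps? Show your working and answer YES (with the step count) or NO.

  start: (λ.0 (0 0 0) ((λ.1) 0)) (λ.λ.1 0)
  [1] (λ.λ.1 0) ((λ.λ.1 0) (λ.λ.1 0) (λ.λ.1 0)) ((λ.λ.λ.1 0) (λ.λ.1 0))
  [2] (λ.(λ.λ.1 0) (λ.λ.1 0) (λ.λ.1 0) 0) ((λ.λ.λ.1 0) (λ.λ.1 0))

Answer: NO — after 2 steps the term is (λ.(λ.λ.1 0) (λ.λ.1 0) (λ.λ.1 0) 0) ((λ.λ.λ.1 0) (λ.λ.1 0)), not yet normal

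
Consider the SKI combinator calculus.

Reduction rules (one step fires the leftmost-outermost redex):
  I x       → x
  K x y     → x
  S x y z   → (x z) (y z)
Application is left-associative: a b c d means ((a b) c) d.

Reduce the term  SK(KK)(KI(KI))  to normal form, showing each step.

Answer: normal form = I  (in 3 steps)

Reduction:
  start: SK(KK)(KI(KI))
  [1] K(KI(KI))(KK(KI(KI)))
  [2] KI(KI)
  [3] I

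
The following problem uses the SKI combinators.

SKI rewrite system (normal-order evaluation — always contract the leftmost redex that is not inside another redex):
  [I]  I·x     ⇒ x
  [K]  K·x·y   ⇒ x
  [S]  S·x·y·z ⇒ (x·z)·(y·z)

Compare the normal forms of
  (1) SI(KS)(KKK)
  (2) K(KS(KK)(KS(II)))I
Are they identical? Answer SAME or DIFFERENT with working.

Term A:
  start: SI(KS)(KKK)
  step 1: I(KKK)(KS(KKK))
  step 2: KKK(KS(KKK))
  step 3: K(KS(KKK))
  step 4: KS

Term B:
  start: K(KS(KK)(KS(II)))I
  step 1: KS(KK)(KS(II))
  step 2: S(KS(II))
  step 3: SS

Answer: DIFFERENT — A ⇓ KS, B ⇓ SS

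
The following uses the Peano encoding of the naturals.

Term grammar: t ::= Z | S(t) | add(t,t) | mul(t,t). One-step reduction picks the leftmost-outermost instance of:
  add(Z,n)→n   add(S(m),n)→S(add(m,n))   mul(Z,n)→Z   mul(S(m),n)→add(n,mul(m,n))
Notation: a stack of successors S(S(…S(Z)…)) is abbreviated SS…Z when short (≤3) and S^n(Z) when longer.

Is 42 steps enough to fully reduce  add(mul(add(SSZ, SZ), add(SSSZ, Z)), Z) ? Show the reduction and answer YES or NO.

  start: add(mul(add(SSZ, SZ), add(SSSZ, Z)), Z)
  step 1: add(mul(S(add(SZ, SZ)), add(SSSZ, Z)), Z)
  step 2: add(add(add(SSSZ, Z), mul(add(SZ, SZ), add(SSSZ, Z))), Z)
  step 3: add(add(S(add(SSZ, Z)), mul(add(SZ, SZ), add(SSSZ, Z))), Z)
  step 4: add(S(add(add(SSZ, Z), mul(add(SZ, SZ), add(SSSZ, Z)))), Z)
  step 5: S(add(add(add(SSZ, Z), mul(add(SZ, SZ), add(SSSZ, Z))), Z))
  step 6: S(add(add(S(add(SZ, Z)), mul(add(SZ, SZ), add(SSSZ, Z))), Z))
  step 7: S(add(S(add(add(SZ, Z), mul(add(SZ, SZ), add(SSSZ, Z)))), Z))
  step 8: S(S(add(add(add(SZ, Z), mul(add(SZ, SZ), add(SSSZ, Z))), Z)))
  step 9: S(S(add(add(S(add(Z, Z)), mul(add(SZ, SZ), add(SSSZ, Z))), Z)))
  step 10: S(S(add(S(add(add(Z, Z), mul(add(SZ, SZ), add(SSSZ, Z)))), Z)))
  step 11: S(S(S(add(add(add(Z, Z), mul(add(SZ, SZ), add(SSSZ, Z))), Z))))
  step 12: S(S(S(add(add(Z, mul(add(SZ, SZ), add(SSSZ, Z))), Z))))
  step 13: S(S(S(add(mul(add(SZ, SZ), add(SSSZ, Z)), Z))))
  step 14: S(S(S(add(mul(S(add(Z, SZ)), add(SSSZ, Z)), Z))))
  step 15: S(S(S(add(add(add(SSSZ, Z), mul(add(Z, SZ), add(SSSZ, Z))), Z))))
  step 16: S(S(S(add(add(S(add(SSZ, Z)), mul(add(Z, SZ), add(SSSZ, Z))), Z))))
  step 17: S(S(S(add(S(add(add(SSZ, Z), mul(add(Z, SZ), add(SSSZ, Z)))), Z))))
  step 18: S(S(S(S(add(add(add(SSZ, Z), mul(add(Z, SZ), add(SSSZ, Z))), Z)))))
  step 19: S(S(S(S(add(add(S(add(SZ, Z)), mul(add(Z, SZ), add(SSSZ, Z))), Z)))))
  step 20: S(S(S(S(add(S(add(add(SZ, Z), mul(add(Z, SZ), add(SSSZ, Z)))), Z)))))
  step 21: S(S(S(S(S(add(add(add(SZ, Z), mul(add(Z, SZ), add(SSSZ, Z))), Z))))))
  step 22: S(S(S(S(S(add(add(S(add(Z, Z)), mul(add(Z, SZ), add(SSSZ, Z))), Z))))))
  step 23: S(S(S(S(S(add(S(add(add(Z, Z), mul(add(Z, SZ), add(SSSZ, Z)))), Z))))))
  step 24: S(S(S(S(S(S(add(add(add(Z, Z), mul(add(Z, SZ), add(SSSZ, Z))), Z)))))))
  step 25: S(S(S(S(S(S(add(add(Z, mul(add(Z, SZ), add(SSSZ, Z))), Z)))))))
  step 26: S(S(S(S(S(S(add(mul(add(Z, SZ), add(SSSZ, Z)), Z)))))))
  step 27: S(S(S(S(S(S(add(mul(SZ, add(SSSZ, Z)), Z)))))))
  step 28: S(S(S(S(S(S(add(add(add(SSSZ, Z), mul(Z, add(SSSZ, Z))), Z)))))))
  step 29: S(S(S(S(S(S(add(add(S(add(SSZ, Z)), mul(Z, add(SSSZ, Z))), Z)))))))
  step 30: S(S(S(S(S(S(add(S(add(add(SSZ, Z), mul(Z, add(SSSZ, Z)))), Z)))))))
  step 31: S(S(S(S(S(S(S(add(add(add(SSZ, Z), mul(Z, add(SSSZ, Z))), Z))))))))
  step 32: S(S(S(S(S(S(S(add(add(S(add(SZ, Z)), mul(Z, add(SSSZ, Z))), Z))))))))
  step 33: S(S(S(S(S(S(S(add(S(add(add(SZ, Z), mul(Z, add(SSSZ, Z)))), Z))))))))
  step 34: S(S(S(S(S(S(S(S(add(add(add(SZ, Z), mul(Z, add(SSSZ, Z))), Z)))))))))
  step 35: S(S(S(S(S(S(S(S(add(add(S(add(Z, Z)), mul(Z, add(SSSZ, Z))), Z)))))))))
  step 36: S(S(S(S(S(S(S(S(add(S(add(add(Z, Z), mul(Z, add(SSSZ, Z)))), Z)))))))))
  step 37: S(S(S(S(S(S(S(S(S(add(add(add(Z, Z), mul(Z, add(SSSZ, Z))), Z))))))))))
  step 38: S(S(S(S(S(S(S(S(S(add(add(Z, mul(Z, add(SSSZ, Z))), Z))))))))))
  step 39: S(S(S(S(S(S(S(S(S(add(mul(Z, add(SSSZ, Z)), Z))))))))))
  step 40: S(S(S(S(S(S(S(S(S(add(Z, Z))))))))))
  step 41: S^9(Z)

Answer: YES — reaches normal form S^9(Z) in 41 ≤ 42 steps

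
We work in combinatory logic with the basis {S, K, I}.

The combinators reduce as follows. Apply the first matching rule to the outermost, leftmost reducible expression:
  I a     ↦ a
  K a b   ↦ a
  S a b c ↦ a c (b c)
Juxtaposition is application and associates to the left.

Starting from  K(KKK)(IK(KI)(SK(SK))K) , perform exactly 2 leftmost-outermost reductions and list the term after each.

  start: K(KKK)(IK(KI)(SK(SK))K)
  step 1: KKK
  step 2: K

Answer: after 2 steps: K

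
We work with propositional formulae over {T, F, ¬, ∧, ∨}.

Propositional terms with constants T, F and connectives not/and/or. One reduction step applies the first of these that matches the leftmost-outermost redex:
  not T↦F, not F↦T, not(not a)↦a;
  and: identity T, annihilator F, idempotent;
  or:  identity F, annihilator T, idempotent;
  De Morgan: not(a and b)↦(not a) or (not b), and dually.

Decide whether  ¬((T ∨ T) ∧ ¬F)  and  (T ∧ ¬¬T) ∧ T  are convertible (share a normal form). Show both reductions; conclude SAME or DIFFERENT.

Answer: DIFFERENT — A ⇓ F, B ⇓ T

Working:
Term A:
  start: ¬((T ∨ T) ∧ ¬F)
  [1] ¬(T ∨ T) ∨ ¬¬F
  [2] (¬T ∧ ¬T) ∨ ¬¬F
  [3] ¬T ∨ ¬¬F
  [4] F ∨ ¬¬F
  [5] ¬¬F
  [6] F

Term B:
  start: (T ∧ ¬¬T) ∧ T
  [1] T ∧ ¬¬T
  [2] ¬¬T
  [3] T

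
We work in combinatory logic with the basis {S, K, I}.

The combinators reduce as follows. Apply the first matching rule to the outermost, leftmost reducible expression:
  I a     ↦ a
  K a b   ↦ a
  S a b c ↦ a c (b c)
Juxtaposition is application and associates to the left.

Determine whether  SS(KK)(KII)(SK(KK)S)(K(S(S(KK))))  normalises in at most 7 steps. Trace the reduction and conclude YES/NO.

  start: SS(KK)(KII)(SK(KK)S)(K(S(S(KK))))
  step 1: S(KII)(KK(KII))(SK(KK)S)(K(S(S(KK))))
  step 2: KII(SK(KK)S)(KK(KII)(SK(KK)S))(K(S(S(KK))))
  step 3: I(SK(KK)S)(KK(KII)(SK(KK)S))(K(S(S(KK))))
  step 4: SK(KK)S(KK(KII)(SK(KK)S))(K(S(S(KK))))
  step 5: KS(KKS)(KK(KII)(SK(KK)S))(K(S(S(KK))))
  step 6: S(KK(KII)(SK(KK)S))(K(S(S(KK))))
  step 7: S(K(SK(KK)S))(K(S(S(KK))))

Answer: NO — after 7 steps the term is S(K(SK(KK)S))(K(S(S(KK)))), not yet normal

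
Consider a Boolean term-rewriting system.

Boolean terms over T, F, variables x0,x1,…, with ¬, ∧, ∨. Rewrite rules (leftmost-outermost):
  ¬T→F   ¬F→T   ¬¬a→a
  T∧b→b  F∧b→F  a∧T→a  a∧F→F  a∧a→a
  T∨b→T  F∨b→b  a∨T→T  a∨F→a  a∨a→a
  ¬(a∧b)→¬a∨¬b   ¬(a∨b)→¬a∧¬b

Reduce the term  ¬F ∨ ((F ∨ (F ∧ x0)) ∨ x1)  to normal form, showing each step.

  start: ¬F ∨ ((F ∨ (F ∧ x0)) ∨ x1)
  →1  T ∨ ((F ∨ (F ∧ x0)) ∨ x1)
  →2  T

Answer: normal form = T  (in 2 steps)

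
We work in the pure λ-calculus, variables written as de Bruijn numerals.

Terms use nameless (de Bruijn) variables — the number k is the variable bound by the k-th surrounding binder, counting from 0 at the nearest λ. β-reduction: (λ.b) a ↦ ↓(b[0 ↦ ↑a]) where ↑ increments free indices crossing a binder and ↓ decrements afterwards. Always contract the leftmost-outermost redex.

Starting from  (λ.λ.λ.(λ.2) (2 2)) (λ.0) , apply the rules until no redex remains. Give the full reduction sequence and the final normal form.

Answer: normal form = λ.λ.1  (in 2 steps)

Working:
  start: (λ.λ.λ.(λ.2) (2 2)) (λ.0)
  →1  λ.λ.(λ.2) ((λ.0) (λ.0))
  →2  λ.λ.1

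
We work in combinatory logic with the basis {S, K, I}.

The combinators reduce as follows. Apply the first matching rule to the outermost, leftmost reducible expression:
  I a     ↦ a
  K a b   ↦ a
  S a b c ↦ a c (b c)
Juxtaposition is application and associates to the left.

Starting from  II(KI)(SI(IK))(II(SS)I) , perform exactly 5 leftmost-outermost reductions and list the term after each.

  start: II(KI)(SI(IK))(II(SS)I)
  [1] I(KI)(SI(IK))(II(SS)I)
  [2] KI(SI(IK))(II(SS)I)
  [3] I(II(SS)I)
  [4] II(SS)I
  [5] I(SS)I

Answer: after 5 steps: I(SS)I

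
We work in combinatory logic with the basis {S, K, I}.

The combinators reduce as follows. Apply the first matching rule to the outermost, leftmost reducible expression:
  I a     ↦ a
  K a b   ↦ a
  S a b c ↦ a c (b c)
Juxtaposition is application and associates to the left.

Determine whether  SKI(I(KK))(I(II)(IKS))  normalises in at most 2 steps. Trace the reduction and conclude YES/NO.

  start: SKI(I(KK))(I(II)(IKS))
  →1  K(I(KK))(I(I(KK)))(I(II)(IKS))
  →2  I(KK)(I(II)(IKS))

Answer: NO — after 2 steps the term is I(KK)(I(II)(IKS)), not yet normal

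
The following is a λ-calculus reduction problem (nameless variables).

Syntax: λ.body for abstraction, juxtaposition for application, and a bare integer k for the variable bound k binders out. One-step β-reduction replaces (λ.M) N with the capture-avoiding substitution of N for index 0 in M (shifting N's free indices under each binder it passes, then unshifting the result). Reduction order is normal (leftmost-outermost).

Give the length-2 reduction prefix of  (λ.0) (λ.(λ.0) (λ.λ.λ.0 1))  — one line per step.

  start: (λ.0) (λ.(λ.0) (λ.λ.λ.0 1))
  step 1: λ.(λ.0) (λ.λ.λ.0 1)
  step 2: λ.λ.λ.λ.0 1

Answer: after 2 steps: λ.λ.λ.λ.0 1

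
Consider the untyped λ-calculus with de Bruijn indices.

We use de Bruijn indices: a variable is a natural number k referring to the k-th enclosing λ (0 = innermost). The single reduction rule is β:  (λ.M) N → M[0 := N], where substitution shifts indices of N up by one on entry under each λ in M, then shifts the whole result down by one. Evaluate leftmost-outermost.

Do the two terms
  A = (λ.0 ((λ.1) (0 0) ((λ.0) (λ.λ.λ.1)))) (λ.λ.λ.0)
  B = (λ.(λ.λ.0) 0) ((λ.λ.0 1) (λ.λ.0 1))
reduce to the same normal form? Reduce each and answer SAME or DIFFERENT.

Term A:
  start: (λ.0 ((λ.1) (0 0) ((λ.0) (λ.λ.λ.1)))) (λ.λ.λ.0)
  →1  (λ.λ.λ.0) ((λ.λ.λ.λ.0) ((λ.λ.λ.0) (λ.λ.λ.0)) ((λ.0) (λ.λ.λ.1)))
  →2  λ.λ.0

Term B:
  start: (λ.(λ.λ.0) 0) ((λ.λ.0 1) (λ.λ.0 1))
  →1  (λ.λ.0) ((λ.λ.0 1) (λ.λ.0 1))
  →2  λ.0

Answer: DIFFERENT — A ⇓ λ.λ.0, B ⇓ λ.0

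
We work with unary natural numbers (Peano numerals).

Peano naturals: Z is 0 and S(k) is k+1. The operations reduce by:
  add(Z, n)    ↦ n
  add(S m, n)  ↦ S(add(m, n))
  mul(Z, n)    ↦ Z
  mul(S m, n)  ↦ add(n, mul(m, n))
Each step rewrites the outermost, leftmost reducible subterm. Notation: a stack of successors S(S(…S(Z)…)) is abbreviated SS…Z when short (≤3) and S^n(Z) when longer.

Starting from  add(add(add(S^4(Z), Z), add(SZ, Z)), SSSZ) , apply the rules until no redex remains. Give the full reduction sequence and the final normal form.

Answer: normal form = S^8(Z)  (in 18 steps)

Reduction:
  start: add(add(add(S^4(Z), Z), add(SZ, Z)), SSSZ)
  [1] add(add(S(add(SSSZ, Z)), add(SZ, Z)), SSSZ)
  [2] add(S(add(add(SSSZ, Z), add(SZ, Z))), SSSZ)
  [3] S(add(add(add(SSSZ, Z), add(SZ, Z)), SSSZ))
  [4] S(add(add(S(add(SSZ, Z)), add(SZ, Z)), SSSZ))
  [5] S(add(S(add(add(SSZ, Z), add(SZ, Z))), SSSZ))
  [6] S(S(add(add(add(SSZ, Z), add(SZ, Z)), SSSZ)))
  [7] S(S(add(add(S(add(SZ, Z)), add(SZ, Z)), SSSZ)))
  [8] S(S(add(S(add(add(SZ, Z), add(SZ, Z))), SSSZ)))
  [9] S(S(S(add(add(add(SZ, Z), add(SZ, Z)), SSSZ))))
  [10] S(S(S(add(add(S(add(Z, Z)), add(SZ, Z)), SSSZ))))
  [11] S(S(S(add(S(add(add(Z, Z), add(SZ, Z))), SSSZ))))
  [12] S(S(S(S(add(add(add(Z, Z), add(SZ, Z)), SSSZ)))))
  [13] S(S(S(S(add(add(Z, add(SZ, Z)), SSSZ)))))
  [14] S(S(S(S(add(add(SZ, Z), SSSZ)))))
  [15] S(S(S(S(add(S(add(Z, Z)), SSSZ)))))
  [16] S(S(S(S(S(add(add(Z, Z), SSSZ))))))
  [17] S(S(S(S(S(add(Z, SSSZ))))))
  [18] S^8(Z)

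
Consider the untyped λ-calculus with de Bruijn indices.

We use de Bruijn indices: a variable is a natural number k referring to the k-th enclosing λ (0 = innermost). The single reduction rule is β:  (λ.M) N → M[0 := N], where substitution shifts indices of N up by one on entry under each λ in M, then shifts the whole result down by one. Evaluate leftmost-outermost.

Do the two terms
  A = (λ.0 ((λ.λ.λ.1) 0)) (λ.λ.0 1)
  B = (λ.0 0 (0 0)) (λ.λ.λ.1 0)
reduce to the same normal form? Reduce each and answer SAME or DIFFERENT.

Term A:
  start: (λ.0 ((λ.λ.λ.1) 0)) (λ.λ.0 1)
  step 1: (λ.λ.0 1) ((λ.λ.λ.1) (λ.λ.0 1))
  step 2: λ.0 ((λ.λ.λ.1) (λ.λ.0 1))
  step 3: λ.0 (λ.λ.1)

Term B:
  start: (λ.0 0 (0 0)) (λ.λ.λ.1 0)
  step 1: (λ.λ.λ.1 0) (λ.λ.λ.1 0) ((λ.λ.λ.1 0) (λ.λ.λ.1 0))
  step 2: (λ.λ.1 0) ((λ.λ.λ.1 0) (λ.λ.λ.1 0))
  step 3: λ.(λ.λ.λ.1 0) (λ.λ.λ.1 0) 0
  step 4: λ.(λ.λ.1 0) 0
  step 5: λ.λ.1 0

Answer: DIFFERENT — A ⇓ λ.0 (λ.λ.1), B ⇓ λ.λ.1 0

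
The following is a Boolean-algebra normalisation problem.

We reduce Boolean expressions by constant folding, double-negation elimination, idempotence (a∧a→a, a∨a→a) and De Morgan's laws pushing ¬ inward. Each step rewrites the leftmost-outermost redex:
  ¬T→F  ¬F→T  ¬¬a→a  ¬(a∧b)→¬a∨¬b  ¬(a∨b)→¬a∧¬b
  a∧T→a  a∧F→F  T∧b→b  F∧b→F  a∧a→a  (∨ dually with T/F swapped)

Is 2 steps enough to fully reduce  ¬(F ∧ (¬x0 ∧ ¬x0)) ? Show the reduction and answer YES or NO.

  start: ¬(F ∧ (¬x0 ∧ ¬x0))
  [1] ¬F ∨ ¬(¬x0 ∧ ¬x0)
  [2] T ∨ ¬(¬x0 ∧ ¬x0)

Answer: NO — after 2 steps the term is T ∨ ¬(¬x0 ∧ ¬x0), not yet normal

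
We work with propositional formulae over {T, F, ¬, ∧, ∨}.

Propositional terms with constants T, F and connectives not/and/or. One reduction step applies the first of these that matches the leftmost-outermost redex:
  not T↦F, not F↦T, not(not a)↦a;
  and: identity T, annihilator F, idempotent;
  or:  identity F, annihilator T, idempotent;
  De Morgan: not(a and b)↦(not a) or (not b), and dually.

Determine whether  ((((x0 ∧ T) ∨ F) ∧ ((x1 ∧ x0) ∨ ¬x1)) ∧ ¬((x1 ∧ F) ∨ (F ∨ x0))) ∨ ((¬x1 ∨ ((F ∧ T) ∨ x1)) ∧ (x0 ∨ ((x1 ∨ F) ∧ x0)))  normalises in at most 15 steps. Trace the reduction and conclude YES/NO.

  start: ((((x0 ∧ T) ∨ F) ∧ ((x1 ∧ x0) ∨ ¬x1)) ∧ ¬((x1 ∧ F) ∨ (F ∨ x0))) ∨ ((¬x1 ∨ ((F ∧ T) ∨ x1)) ∧ (x0 ∨ ((x1 ∨ F) ∧ x0)))
  →1  (((x0 ∧ T) ∧ ((x1 ∧ x0) ∨ ¬x1)) ∧ ¬((x1 ∧ F) ∨ (F ∨ x0))) ∨ ((¬x1 ∨ ((F ∧ T) ∨ x1)) ∧ (x0 ∨ ((x1 ∨ F) ∧ x0)))
  →2  ((x0 ∧ ((x1 ∧ x0) ∨ ¬x1)) ∧ ¬((x1 ∧ F) ∨ (F ∨ x0))) ∨ ((¬x1 ∨ ((F ∧ T) ∨ x1)) ∧ (x0 ∨ ((x1 ∨ F) ∧ x0)))
  →3  ((x0 ∧ ((x1 ∧ x0) ∨ ¬x1)) ∧ (¬(x1 ∧ F) ∧ ¬(F ∨ x0))) ∨ ((¬x1 ∨ ((F ∧ T) ∨ x1)) ∧ (x0 ∨ ((x1 ∨ F) ∧ x0)))
  →4  ((x0 ∧ ((x1 ∧ x0) ∨ ¬x1)) ∧ ((¬x1 ∨ ¬F) ∧ ¬(F ∨ x0))) ∨ ((¬x1 ∨ ((F ∧ T) ∨ x1)) ∧ (x0 ∨ ((x1 ∨ F) ∧ x0)))
  →5  ((x0 ∧ ((x1 ∧ x0) ∨ ¬x1)) ∧ ((¬x1 ∨ T) ∧ ¬(F ∨ x0))) ∨ ((¬x1 ∨ ((F ∧ T) ∨ x1)) ∧ (x0 ∨ ((x1 ∨ F) ∧ x0)))
  →6  ((x0 ∧ ((x1 ∧ x0) ∨ ¬x1)) ∧ (T ∧ ¬(F ∨ x0))) ∨ ((¬x1 ∨ ((F ∧ T) ∨ x1)) ∧ (x0 ∨ ((x1 ∨ F) ∧ x0)))
  →7  ((x0 ∧ ((x1 ∧ x0) ∨ ¬x1)) ∧ ¬(F ∨ x0)) ∨ ((¬x1 ∨ ((F ∧ T) ∨ x1)) ∧ (x0 ∨ ((x1 ∨ F) ∧ x0)))
  →8  ((x0 ∧ ((x1 ∧ x0) ∨ ¬x1)) ∧ (¬F ∧ ¬x0)) ∨ ((¬x1 ∨ ((F ∧ T) ∨ x1)) ∧ (x0 ∨ ((x1 ∨ F) ∧ x0)))
  →9  ((x0 ∧ ((x1 ∧ x0) ∨ ¬x1)) ∧ (T ∧ ¬x0)) ∨ ((¬x1 ∨ ((F ∧ T) ∨ x1)) ∧ (x0 ∨ ((x1 ∨ F) ∧ x0)))
  →10  ((x0 ∧ ((x1 ∧ x0) ∨ ¬x1)) ∧ ¬x0) ∨ ((¬x1 ∨ ((F ∧ T) ∨ x1)) ∧ (x0 ∨ ((x1 ∨ F) ∧ x0)))
  →11  ((x0 ∧ ((x1 ∧ x0) ∨ ¬x1)) ∧ ¬x0) ∨ ((¬x1 ∨ (F ∨ x1)) ∧ (x0 ∨ ((x1 ∨ F) ∧ x0)))
  →12  ((x0 ∧ ((x1 ∧ x0) ∨ ¬x1)) ∧ ¬x0) ∨ ((¬x1 ∨ x1) ∧ (x0 ∨ ((x1 ∨ F) ∧ x0)))
  →13  ((x0 ∧ ((x1 ∧ x0) ∨ ¬x1)) ∧ ¬x0) ∨ ((¬x1 ∨ x1) ∧ (x0 ∨ (x1 ∧ x0)))

Answer: YES — reaches normal form ((x0 ∧ ((x1 ∧ x0) ∨ ¬x1)) ∧ ¬x0) ∨ ((¬x1 ∨ x1) ∧ (x0 ∨ (x1 ∧ x0))) in 13 ≤ 15 steps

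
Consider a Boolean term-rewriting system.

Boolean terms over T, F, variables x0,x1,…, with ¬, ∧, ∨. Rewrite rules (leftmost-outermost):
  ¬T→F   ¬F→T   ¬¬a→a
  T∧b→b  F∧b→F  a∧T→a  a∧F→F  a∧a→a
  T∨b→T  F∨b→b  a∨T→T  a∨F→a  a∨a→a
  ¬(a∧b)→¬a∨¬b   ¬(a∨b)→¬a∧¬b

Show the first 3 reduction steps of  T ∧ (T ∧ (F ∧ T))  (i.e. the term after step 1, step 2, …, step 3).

  start: T ∧ (T ∧ (F ∧ T))
  step 1: T ∧ (F ∧ T)
  step 2: F ∧ T
  step 3: F

Answer: after 3 steps: F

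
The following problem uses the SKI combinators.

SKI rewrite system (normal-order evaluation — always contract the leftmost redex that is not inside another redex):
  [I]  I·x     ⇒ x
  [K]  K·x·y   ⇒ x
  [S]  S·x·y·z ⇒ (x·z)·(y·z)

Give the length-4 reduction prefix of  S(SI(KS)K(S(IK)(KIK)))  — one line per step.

Answer: after 4 steps: SS

Working:
  start: S(SI(KS)K(S(IK)(KIK)))
  step 1: S(IK(KSK)(S(IK)(KIK)))
  step 2: S(K(KSK)(S(IK)(KIK)))
  step 3: S(KSK)
  step 4: SS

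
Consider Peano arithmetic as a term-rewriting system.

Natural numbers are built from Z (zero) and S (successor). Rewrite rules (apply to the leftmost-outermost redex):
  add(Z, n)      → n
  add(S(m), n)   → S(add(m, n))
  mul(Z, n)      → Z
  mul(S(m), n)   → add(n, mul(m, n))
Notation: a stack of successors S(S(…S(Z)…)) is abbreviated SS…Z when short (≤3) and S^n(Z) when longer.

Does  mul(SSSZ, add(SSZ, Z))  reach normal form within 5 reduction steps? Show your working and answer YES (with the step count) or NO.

  start: mul(SSSZ, add(SSZ, Z))
  step 1: add(add(SSZ, Z), mul(SSZ, add(SSZ, Z)))
  step 2: add(S(add(SZ, Z)), mul(SSZ, add(SSZ, Z)))
  step 3: S(add(add(SZ, Z), mul(SSZ, add(SSZ, Z))))
  step 4: S(add(S(add(Z, Z)), mul(SSZ, add(SSZ, Z))))
  step 5: S(S(add(add(Z, Z), mul(SSZ, add(SSZ, Z)))))

Answer: NO — after 5 steps the term is S(S(add(add(Z, Z), mul(SSZ, add(SSZ, Z))))), not yet normal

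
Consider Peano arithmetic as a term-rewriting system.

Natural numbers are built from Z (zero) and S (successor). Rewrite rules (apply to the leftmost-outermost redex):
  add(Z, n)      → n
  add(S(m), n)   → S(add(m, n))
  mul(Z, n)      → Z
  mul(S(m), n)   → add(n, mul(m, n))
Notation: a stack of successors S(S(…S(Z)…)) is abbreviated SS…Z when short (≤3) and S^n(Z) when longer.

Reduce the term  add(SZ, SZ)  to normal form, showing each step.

  start: add(SZ, SZ)
  [1] S(add(Z, SZ))
  [2] SSZ

Answer: normal form = SSZ  (in 2 steps)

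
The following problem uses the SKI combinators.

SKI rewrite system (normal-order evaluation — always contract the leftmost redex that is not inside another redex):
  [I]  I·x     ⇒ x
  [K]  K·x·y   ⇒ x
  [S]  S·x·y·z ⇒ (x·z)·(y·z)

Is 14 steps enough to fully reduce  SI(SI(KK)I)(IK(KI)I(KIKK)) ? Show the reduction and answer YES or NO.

  start: SI(SI(KK)I)(IK(KI)I(KIKK))
  →1  I(IK(KI)I(KIKK))(SI(KK)I(IK(KI)I(KIKK)))
  →2  IK(KI)I(KIKK)(SI(KK)I(IK(KI)I(KIKK)))
  →3  K(KI)I(KIKK)(SI(KK)I(IK(KI)I(KIKK)))
  →4  KI(KIKK)(SI(KK)I(IK(KI)I(KIKK)))
  →5  I(SI(KK)I(IK(KI)I(KIKK)))
  →6  SI(KK)I(IK(KI)I(KIKK))
  →7  II(KKI)(IK(KI)I(KIKK))
  →8  I(KKI)(IK(KI)I(KIKK))
  →9  KKI(IK(KI)I(KIKK))
  →10  K(IK(KI)I(KIKK))
  →11  K(K(KI)I(KIKK))
  →12  K(KI(KIKK))
  →13  KI

Answer: YES — reaches normal form KI in 13 ≤ 14 steps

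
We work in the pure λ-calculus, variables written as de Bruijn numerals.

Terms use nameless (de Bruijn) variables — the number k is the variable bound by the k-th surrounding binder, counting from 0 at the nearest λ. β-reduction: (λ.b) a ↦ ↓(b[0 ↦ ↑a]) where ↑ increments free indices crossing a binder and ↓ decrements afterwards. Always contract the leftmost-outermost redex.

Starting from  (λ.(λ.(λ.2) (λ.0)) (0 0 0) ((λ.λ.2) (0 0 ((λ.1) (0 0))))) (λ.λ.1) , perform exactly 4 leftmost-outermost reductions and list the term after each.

Answer: after 4 steps: λ.(λ.λ.λ.λ.1) ((λ.λ.1) (λ.λ.1) ((λ.λ.λ.1) ((λ.λ.1) (λ.λ.1))))

Derivation:
  start: (λ.(λ.(λ.2) (λ.0)) (0 0 0) ((λ.λ.2) (0 0 ((λ.1) (0 0))))) (λ.λ.1)
  step 1: (λ.(λ.λ.λ.1) (λ.0)) ((λ.λ.1) (λ.λ.1) (λ.λ.1)) ((λ.λ.λ.λ.1) ((λ.λ.1) (λ.λ.1) ((λ.λ.λ.1) ((λ.λ.1) (λ.λ.1)))))
  step 2: (λ.λ.λ.1) (λ.0) ((λ.λ.λ.λ.1) ((λ.λ.1) (λ.λ.1) ((λ.λ.λ.1) ((λ.λ.1) (λ.λ.1)))))
  step 3: (λ.λ.1) ((λ.λ.λ.λ.1) ((λ.λ.1) (λ.λ.1) ((λ.λ.λ.1) ((λ.λ.1) (λ.λ.1)))))
  step 4: λ.(λ.λ.λ.λ.1) ((λ.λ.1) (λ.λ.1) ((λ.λ.λ.1) ((λ.λ.1) (λ.λ.1))))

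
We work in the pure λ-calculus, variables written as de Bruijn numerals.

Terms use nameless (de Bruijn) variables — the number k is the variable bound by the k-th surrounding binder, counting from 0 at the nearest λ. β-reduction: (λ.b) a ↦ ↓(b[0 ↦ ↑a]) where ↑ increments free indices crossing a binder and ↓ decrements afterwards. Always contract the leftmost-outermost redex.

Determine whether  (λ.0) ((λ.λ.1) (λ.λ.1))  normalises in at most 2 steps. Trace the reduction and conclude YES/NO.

  start: (λ.0) ((λ.λ.1) (λ.λ.1))
  step 1: (λ.λ.1) (λ.λ.1)
  step 2: λ.λ.λ.1

Answer: YES — reaches normal form λ.λ.λ.1 in 2 ≤ 2 steps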